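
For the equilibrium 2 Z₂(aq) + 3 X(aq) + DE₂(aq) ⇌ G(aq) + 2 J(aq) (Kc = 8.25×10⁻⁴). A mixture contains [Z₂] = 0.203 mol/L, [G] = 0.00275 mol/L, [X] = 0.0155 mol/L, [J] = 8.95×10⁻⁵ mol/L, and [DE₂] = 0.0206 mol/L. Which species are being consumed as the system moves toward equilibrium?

Qc = [G]·[J]² / ([Z₂]²·[X]³·[DE₂]) = (0.00275)·(8.95×10⁻⁵)² / ((0.203)²·(0.0155)³·(0.0206)) = 0.00697
Qc = 0.00697 > Kc = 8.25×10⁻⁴: net reverse reaction.

G, J (products)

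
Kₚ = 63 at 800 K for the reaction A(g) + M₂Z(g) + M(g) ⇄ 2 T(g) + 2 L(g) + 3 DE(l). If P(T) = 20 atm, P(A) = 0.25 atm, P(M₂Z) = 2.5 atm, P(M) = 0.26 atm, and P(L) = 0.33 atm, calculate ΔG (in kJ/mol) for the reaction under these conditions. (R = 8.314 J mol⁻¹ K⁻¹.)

(DE is a pure liquid — omitted from Qₚ.)
Qₚ = P(T)²·P(L)² / (P(A)·P(M₂Z)·P(M)) = (20)²·(0.33)² / ((0.25)·(2.5)·(0.26)) = 268
ΔG = RT ln(Qₚ/Kₚ) = (8.314 J mol⁻¹ K⁻¹)(800 K) × ln(268/63)
   = (6.651 kJ/mol)(1.448) = 9.63 kJ/mol
ΔG > 0, so the forward reaction is non-spontaneous (proceeds in reverse).

ΔG = 9.63 kJ/mol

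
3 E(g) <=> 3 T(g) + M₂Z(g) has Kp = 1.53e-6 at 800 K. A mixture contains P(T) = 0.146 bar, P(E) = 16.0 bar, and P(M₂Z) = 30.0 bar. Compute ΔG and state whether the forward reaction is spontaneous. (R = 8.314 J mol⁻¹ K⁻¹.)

ΔG = 18.0 kJ/mol; the forward reaction is non-spontaneous

Qp = P(T)³·P(M₂Z) / P(E)³ = (0.146)³·(30.0) / (16.0)³ = 2.28e-5
ΔG = RT ln(Qp/Kp) = (8.314 J mol⁻¹ K⁻¹)(800 K) × ln(2.28e-5/1.53e-6)
   = (6.651 kJ/mol)(2.701) = 18.0 kJ/mol
ΔG > 0, so the forward reaction is non-spontaneous (proceeds in reverse).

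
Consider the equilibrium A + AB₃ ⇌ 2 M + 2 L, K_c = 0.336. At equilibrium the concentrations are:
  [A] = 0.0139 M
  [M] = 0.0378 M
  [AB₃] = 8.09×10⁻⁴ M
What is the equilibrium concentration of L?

At equilibrium, K_c = [M]²·[L]² / ([A]·[AB₃]) = 0.336.
(0.0378)²·([L])² / ((0.0139)·(8.09×10⁻⁴)) = 0.336
[L]² = 0.00264 ⇒ [L] = 0.0514 M

[L] = 0.0514 M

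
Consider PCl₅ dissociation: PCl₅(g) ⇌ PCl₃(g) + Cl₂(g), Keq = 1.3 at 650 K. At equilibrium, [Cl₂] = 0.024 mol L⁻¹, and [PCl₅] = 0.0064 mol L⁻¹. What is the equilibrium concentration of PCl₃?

At equilibrium, Keq = [PCl₃]·[Cl₂] / [PCl₅] = 1.3.
([PCl₃])·(0.024) / (0.0064) = 1.3
[PCl₃] = 0.347 = 0.35 mol L⁻¹

[PCl₃] = 0.35 mol L⁻¹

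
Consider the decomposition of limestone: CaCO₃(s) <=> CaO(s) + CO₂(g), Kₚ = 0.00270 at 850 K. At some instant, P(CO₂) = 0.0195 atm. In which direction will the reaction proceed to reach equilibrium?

reverse (toward reactants)

(CaCO₃, CaO are pure solids — omitted from Qₚ.)
Qₚ = P(CO₂) = 0.0195
Qₚ = 0.0195 > Kₚ = 0.00270, so the reverse reaction proceeds.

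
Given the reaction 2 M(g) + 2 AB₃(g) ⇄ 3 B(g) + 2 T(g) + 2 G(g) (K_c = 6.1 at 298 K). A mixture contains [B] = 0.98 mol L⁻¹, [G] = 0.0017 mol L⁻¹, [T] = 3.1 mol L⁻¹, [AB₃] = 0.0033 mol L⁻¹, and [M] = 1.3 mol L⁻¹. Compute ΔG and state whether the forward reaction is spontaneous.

Q_c = [B]³·[T]²·[G]² / ([M]²·[AB₃]²) = (0.98)³·(3.1)²·(0.0017)² / ((1.3)²·(0.0033)²) = 1.42
ΔG = RT ln(Q_c/K_c) = (8.314 J mol⁻¹ K⁻¹)(298 K) × ln(1.42/6.1)
   = (2.478 kJ/mol)(-1.458) = -3.61 kJ/mol
ΔG < 0, so the forward reaction is spontaneous (proceeds forward).

ΔG = -3.61 kJ/mol; the forward reaction is spontaneous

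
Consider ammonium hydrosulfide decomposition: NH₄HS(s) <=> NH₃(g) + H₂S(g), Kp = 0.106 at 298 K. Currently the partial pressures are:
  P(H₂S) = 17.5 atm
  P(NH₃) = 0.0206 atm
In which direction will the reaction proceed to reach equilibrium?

toward reactants

(NH₄HS is a pure solid — omitted from Qp.)
Qp = P(NH₃)·P(H₂S) = (0.0206)·(17.5) = 0.360
Qp = 0.360 > Kp = 0.106, so the reverse reaction proceeds.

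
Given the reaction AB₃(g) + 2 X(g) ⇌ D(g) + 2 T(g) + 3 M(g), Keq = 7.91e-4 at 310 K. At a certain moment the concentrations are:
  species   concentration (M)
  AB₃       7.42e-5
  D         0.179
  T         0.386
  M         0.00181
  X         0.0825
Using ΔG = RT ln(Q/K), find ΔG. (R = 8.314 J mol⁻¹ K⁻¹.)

ΔG = -2.39 kJ/mol

Q = [D]·[T]²·[M]³ / ([AB₃]·[X]²) = (0.179)·(0.386)²·(0.00181)³ / ((7.42e-5)·(0.0825)²) = 3.13e-4
ΔG = RT ln(Q/Keq) = (8.314 J mol⁻¹ K⁻¹)(310 K) × ln(3.13e-4/7.91e-4)
   = (2.577 kJ/mol)(-0.9271) = -2.39 kJ/mol
ΔG < 0, so the forward reaction is spontaneous (proceeds forward).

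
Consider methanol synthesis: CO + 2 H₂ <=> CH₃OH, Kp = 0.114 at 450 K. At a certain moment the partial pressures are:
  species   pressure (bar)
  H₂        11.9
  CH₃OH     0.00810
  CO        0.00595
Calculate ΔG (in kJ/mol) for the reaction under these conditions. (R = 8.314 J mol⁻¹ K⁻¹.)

Qp = P(CH₃OH) / (P(CO)·P(H₂)²) = (0.00810) / ((0.00595)·(11.9)²) = 0.00961
ΔG = RT ln(Qp/Kp) = (8.314 J mol⁻¹ K⁻¹)(450 K) × ln(0.00961/0.114)
   = (3.741 kJ/mol)(-2.473) = -9.25 kJ/mol
ΔG < 0, so the forward reaction is spontaneous (proceeds forward).

ΔG = -9.25 kJ/mol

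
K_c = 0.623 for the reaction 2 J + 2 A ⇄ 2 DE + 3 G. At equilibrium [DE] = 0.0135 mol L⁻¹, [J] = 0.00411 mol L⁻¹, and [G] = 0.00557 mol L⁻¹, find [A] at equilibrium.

At equilibrium, K_c = [DE]²·[G]³ / ([J]²·[A]²) = 0.623.
(0.0135)²·(0.00557)³ / ((0.00411)²·([A])²) = 0.623
[A]² = 2.99×10⁻⁶ ⇒ [A] = 0.00173 mol L⁻¹

[A] = 0.00173 mol L⁻¹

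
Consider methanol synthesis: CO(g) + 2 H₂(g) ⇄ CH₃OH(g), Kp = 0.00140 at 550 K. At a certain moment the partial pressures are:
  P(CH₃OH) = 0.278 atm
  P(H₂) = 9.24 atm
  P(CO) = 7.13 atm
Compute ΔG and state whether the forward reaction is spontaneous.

Qp = P(CH₃OH) / (P(CO)·P(H₂)²) = (0.278) / ((7.13)·(9.24)²) = 4.57×10⁻⁴
ΔG = RT ln(Qp/Kp) = (8.314 J mol⁻¹ K⁻¹)(550 K) × ln(4.57×10⁻⁴/0.00140)
   = (4.573 kJ/mol)(-1.120) = -5.12 kJ/mol
ΔG < 0, so the forward reaction is spontaneous (proceeds forward).

ΔG = -5.12 kJ/mol; the forward reaction is spontaneous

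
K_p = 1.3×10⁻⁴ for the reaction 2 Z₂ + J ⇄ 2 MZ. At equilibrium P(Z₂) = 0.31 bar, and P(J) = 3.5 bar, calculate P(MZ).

At equilibrium, K_p = P(MZ)² / (P(Z₂)²·P(J)) = 1.3×10⁻⁴.
(P(MZ))² / ((0.31)²·(3.5)) = 1.3×10⁻⁴
P(MZ)² = 4.37×10⁻⁵ ⇒ P(MZ) = 0.0066 bar

P(MZ) = 0.0066 bar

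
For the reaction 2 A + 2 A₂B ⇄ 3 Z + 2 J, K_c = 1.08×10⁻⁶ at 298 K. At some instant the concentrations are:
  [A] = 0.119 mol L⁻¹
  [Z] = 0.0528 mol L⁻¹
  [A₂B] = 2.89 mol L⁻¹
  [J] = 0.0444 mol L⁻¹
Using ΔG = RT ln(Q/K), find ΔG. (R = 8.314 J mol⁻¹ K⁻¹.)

ΔG = 2.03 kJ/mol

Q_c = [Z]³·[J]² / ([A]²·[A₂B]²) = (0.0528)³·(0.0444)² / ((0.119)²·(2.89)²) = 2.45×10⁻⁶
ΔG = RT ln(Q_c/K_c) = (8.314 J mol⁻¹ K⁻¹)(298 K) × ln(2.45×10⁻⁶/1.08×10⁻⁶)
   = (2.478 kJ/mol)(0.8191) = 2.03 kJ/mol
ΔG > 0, so the forward reaction is non-spontaneous (proceeds in reverse).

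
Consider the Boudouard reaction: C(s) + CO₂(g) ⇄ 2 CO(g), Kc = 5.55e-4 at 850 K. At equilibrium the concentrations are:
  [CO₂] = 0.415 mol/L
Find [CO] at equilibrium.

[CO] = 0.0152 mol/L

(C is a pure solid — omitted from Kc.)
At equilibrium, Kc = [CO]² / [CO₂] = 5.55e-4.
([CO])² / (0.415) = 5.55e-4
[CO]² = 2.30e-4 ⇒ [CO] = 0.0152 mol/L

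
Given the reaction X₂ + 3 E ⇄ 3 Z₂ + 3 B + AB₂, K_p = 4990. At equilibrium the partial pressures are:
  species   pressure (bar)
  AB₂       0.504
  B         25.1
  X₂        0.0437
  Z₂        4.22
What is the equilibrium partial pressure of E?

At equilibrium, K_p = P(Z₂)³·P(B)³·P(AB₂) / (P(X₂)·P(E)³) = 4990.
(4.22)³·(25.1)³·(0.504) / ((0.0437)·(P(E))³) = 4990
P(E)³ = 2750 ⇒ P(E) = 14.0 bar

P(E) = 14.0 bar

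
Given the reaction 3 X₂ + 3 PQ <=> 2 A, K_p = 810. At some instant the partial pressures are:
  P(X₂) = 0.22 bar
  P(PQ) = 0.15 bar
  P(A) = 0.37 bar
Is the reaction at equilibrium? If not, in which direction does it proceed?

reverse (toward reactants)

Q_p = P(A)² / (P(X₂)³·P(PQ)³) = (0.37)² / ((0.22)³·(0.15)³) = 3800
Q_p = 3800 > K_p = 810, so the reverse reaction proceeds.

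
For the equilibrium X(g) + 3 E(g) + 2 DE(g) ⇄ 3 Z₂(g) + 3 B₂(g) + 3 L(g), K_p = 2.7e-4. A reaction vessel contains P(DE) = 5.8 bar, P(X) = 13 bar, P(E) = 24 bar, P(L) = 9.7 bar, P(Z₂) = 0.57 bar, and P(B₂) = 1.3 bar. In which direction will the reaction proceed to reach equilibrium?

toward products

Q_p = P(Z₂)³·P(B₂)³·P(L)³ / (P(X)·P(E)³·P(DE)²) = (0.57)³·(1.3)³·(9.7)³ / ((13)·(24)³·(5.8)²) = 6.1e-5
Q_p = 6.1e-5 < K_p = 2.7e-4, so the forward reaction proceeds.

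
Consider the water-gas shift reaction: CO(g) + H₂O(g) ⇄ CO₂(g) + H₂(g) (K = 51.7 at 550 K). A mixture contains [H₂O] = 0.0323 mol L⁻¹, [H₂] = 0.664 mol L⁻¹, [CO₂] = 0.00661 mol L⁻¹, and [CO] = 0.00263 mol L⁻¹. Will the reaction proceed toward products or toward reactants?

Q = [CO₂]·[H₂] / ([CO]·[H₂O]) = (0.00661)·(0.664) / ((0.00263)·(0.0323)) = 51.7
Q = 51.7 = K, so the system is already at equilibrium.

no net change (already at equilibrium)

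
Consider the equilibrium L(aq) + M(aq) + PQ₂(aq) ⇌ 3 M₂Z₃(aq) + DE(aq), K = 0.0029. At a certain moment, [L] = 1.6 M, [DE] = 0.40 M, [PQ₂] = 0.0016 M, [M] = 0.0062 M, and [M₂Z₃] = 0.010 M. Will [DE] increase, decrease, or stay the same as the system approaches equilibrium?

decrease

Q = [M₂Z₃]³·[DE] / ([L]·[M]·[PQ₂]) = (0.010)³·(0.40) / ((1.6)·(0.0062)·(0.0016)) = 0.025
Q = 0.025 > K = 0.0029: net reverse reaction.
DE is a product, so it decreases.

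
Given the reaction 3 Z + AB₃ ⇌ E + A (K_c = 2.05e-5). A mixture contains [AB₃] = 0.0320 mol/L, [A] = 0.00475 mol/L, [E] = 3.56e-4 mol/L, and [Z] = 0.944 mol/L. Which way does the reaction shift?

Q_c = [E]·[A] / ([Z]³·[AB₃]) = (3.56e-4)·(0.00475) / ((0.944)³·(0.0320)) = 6.28e-5
Q_c = 6.28e-5 > K_c = 2.05e-5, so the reverse reaction proceeds.

reverse (toward reactants)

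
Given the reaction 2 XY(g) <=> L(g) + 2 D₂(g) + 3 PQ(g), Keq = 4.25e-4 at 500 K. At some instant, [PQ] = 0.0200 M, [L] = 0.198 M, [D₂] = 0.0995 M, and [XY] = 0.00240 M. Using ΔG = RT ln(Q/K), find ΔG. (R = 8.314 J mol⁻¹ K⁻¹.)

Q = [L]·[D₂]²·[PQ]³ / [XY]² = (0.198)·(0.0995)²·(0.0200)³ / (0.00240)² = 0.00272
ΔG = RT ln(Q/Keq) = (8.314 J mol⁻¹ K⁻¹)(500 K) × ln(0.00272/4.25e-4)
   = (4.157 kJ/mol)(1.856) = 7.72 kJ/mol
ΔG > 0, so the forward reaction is non-spontaneous (proceeds in reverse).

ΔG = 7.72 kJ/mol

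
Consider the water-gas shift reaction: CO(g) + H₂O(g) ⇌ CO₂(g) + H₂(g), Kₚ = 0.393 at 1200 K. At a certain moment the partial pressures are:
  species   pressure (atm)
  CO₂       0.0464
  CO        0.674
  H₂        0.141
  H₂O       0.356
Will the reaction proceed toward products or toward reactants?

Qₚ = P(CO₂)·P(H₂) / (P(CO)·P(H₂O)) = (0.0464)·(0.141) / ((0.674)·(0.356)) = 0.0273
Qₚ = 0.0273 < Kₚ = 0.393, so the forward reaction proceeds.

in the forward direction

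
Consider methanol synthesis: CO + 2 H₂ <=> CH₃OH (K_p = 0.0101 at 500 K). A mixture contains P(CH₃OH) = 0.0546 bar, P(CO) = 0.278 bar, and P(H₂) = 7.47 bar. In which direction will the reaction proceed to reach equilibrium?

Q_p = P(CH₃OH) / (P(CO)·P(H₂)²) = (0.0546) / ((0.278)·(7.47)²) = 0.00352
Q_p = 0.00352 < K_p = 0.0101, so the forward reaction proceeds.

in the forward direction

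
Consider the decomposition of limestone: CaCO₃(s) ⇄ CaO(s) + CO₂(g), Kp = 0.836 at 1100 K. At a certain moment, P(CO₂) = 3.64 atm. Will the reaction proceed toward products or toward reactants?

(CaCO₃, CaO are pure solids — omitted from Qp.)
Qp = P(CO₂) = 3.64
Qp = 3.64 > Kp = 0.836, so the reverse reaction proceeds.

reverse (toward reactants)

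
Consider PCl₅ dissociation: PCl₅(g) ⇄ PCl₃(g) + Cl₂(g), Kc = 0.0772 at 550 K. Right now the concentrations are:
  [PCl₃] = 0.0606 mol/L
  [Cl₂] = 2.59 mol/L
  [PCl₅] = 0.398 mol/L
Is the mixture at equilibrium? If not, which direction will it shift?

no; Q > K, reaction proceeds in reverse

Qc = [PCl₃]·[Cl₂] / [PCl₅] = (0.0606)·(2.59) / (0.398) = 0.394
Qc = 0.394 > Kc = 0.0772: net reverse reaction.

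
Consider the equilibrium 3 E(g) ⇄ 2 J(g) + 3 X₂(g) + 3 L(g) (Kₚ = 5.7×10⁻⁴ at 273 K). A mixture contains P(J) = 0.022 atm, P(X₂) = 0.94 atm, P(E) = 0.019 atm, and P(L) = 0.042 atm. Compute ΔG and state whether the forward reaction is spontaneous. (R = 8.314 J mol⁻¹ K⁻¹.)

ΔG = 4.61 kJ/mol; the forward reaction is non-spontaneous

Qₚ = P(J)²·P(X₂)³·P(L)³ / P(E)³ = (0.022)²·(0.94)³·(0.042)³ / (0.019)³ = 0.00434
ΔG = RT ln(Qₚ/Kₚ) = (8.314 J mol⁻¹ K⁻¹)(273 K) × ln(0.00434/5.7×10⁻⁴)
   = (2.270 kJ/mol)(2.030) = 4.61 kJ/mol
ΔG > 0, so the forward reaction is non-spontaneous (proceeds in reverse).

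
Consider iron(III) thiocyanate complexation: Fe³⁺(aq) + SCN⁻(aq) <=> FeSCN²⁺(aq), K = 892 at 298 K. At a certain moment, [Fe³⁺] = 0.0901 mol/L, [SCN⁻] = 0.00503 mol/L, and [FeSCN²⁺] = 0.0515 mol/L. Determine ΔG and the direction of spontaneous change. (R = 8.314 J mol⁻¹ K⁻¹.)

Q = [FeSCN²⁺] / ([Fe³⁺]·[SCN⁻]) = (0.0515) / ((0.0901)·(0.00503)) = 114
ΔG = RT ln(Q/K) = (8.314 J mol⁻¹ K⁻¹)(298 K) × ln(114/892)
   = (2.478 kJ/mol)(-2.057) = -5.10 kJ/mol
ΔG < 0, so the forward reaction is spontaneous (proceeds forward).

ΔG = -5.10 kJ/mol; the forward reaction is spontaneous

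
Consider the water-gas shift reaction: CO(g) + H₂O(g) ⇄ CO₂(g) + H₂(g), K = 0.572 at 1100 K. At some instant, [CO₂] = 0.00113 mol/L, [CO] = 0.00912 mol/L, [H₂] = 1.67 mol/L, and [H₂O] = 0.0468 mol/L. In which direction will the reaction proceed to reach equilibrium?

toward reactants

Q = [CO₂]·[H₂] / ([CO]·[H₂O]) = (0.00113)·(1.67) / ((0.00912)·(0.0468)) = 4.42
Q = 4.42 > K = 0.572, so the reverse reaction proceeds.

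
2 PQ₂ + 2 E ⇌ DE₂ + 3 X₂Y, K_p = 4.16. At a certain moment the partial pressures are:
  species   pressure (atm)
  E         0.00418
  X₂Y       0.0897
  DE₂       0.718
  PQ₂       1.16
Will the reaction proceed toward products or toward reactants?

Q_p = P(DE₂)·P(X₂Y)³ / (P(PQ₂)²·P(E)²) = (0.718)·(0.0897)³ / ((1.16)²·(0.00418)²) = 22.0
Q_p = 22.0 > K_p = 4.16, so the reverse reaction proceeds.

in the reverse direction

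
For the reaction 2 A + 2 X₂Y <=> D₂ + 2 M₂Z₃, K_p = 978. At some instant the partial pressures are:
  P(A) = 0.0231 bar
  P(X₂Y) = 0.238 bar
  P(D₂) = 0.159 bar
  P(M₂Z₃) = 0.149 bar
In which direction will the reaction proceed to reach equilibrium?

in the forward direction

Q_p = P(D₂)·P(M₂Z₃)² / (P(A)²·P(X₂Y)²) = (0.159)·(0.149)² / ((0.0231)²·(0.238)²) = 117
Q_p = 117 < K_p = 978, so the forward reaction proceeds.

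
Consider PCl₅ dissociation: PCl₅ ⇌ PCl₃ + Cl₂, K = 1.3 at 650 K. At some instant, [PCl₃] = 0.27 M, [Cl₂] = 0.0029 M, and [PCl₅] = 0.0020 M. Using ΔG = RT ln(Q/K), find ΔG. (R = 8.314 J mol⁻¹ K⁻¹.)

Q = [PCl₃]·[Cl₂] / [PCl₅] = (0.27)·(0.0029) / (0.0020) = 0.391
ΔG = RT ln(Q/K) = (8.314 J mol⁻¹ K⁻¹)(650 K) × ln(0.391/1.3)
   = (5.404 kJ/mol)(-1.201) = -6.49 kJ/mol
ΔG < 0, so the forward reaction is spontaneous (proceeds forward).

ΔG = -6.49 kJ/mol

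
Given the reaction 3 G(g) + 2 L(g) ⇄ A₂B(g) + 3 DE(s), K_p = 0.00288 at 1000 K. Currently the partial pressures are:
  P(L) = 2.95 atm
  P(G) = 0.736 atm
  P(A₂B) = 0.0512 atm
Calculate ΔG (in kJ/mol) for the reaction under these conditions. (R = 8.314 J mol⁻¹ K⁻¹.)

ΔG = 13.6 kJ/mol

(DE is a pure solid — omitted from Q_p.)
Q_p = P(A₂B) / (P(G)³·P(L)²) = (0.0512) / ((0.736)³·(2.95)²) = 0.0148
ΔG = RT ln(Q_p/K_p) = (8.314 J mol⁻¹ K⁻¹)(1000 K) × ln(0.0148/0.00288)
   = (8.314 kJ/mol)(1.637) = 13.6 kJ/mol
ΔG > 0, so the forward reaction is non-spontaneous (proceeds in reverse).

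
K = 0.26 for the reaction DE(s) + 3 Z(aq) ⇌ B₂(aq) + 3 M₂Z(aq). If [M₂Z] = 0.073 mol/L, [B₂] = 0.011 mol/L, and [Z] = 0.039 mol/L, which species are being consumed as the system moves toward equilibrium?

(DE is a pure solid — omitted from Q.)
Q = [B₂]·[M₂Z]³ / [Z]³ = (0.011)·(0.073)³ / (0.039)³ = 0.072
Q = 0.072 < K = 0.26: net forward reaction.

DE, Z (reactants)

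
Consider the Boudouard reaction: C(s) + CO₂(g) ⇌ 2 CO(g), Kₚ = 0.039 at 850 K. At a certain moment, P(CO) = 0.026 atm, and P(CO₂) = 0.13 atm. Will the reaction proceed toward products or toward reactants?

toward products

(C is a pure solid — omitted from Qₚ.)
Qₚ = P(CO)² / P(CO₂) = (0.026)² / (0.13) = 0.0052
Qₚ = 0.0052 < Kₚ = 0.039, so the forward reaction proceeds.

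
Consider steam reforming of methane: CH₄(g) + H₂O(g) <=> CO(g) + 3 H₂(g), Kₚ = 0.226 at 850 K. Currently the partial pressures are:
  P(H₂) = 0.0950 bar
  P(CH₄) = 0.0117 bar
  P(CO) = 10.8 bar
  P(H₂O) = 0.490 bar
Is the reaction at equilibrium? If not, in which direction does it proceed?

Qₚ = P(CO)·P(H₂)³ / (P(CH₄)·P(H₂O)) = (10.8)·(0.0950)³ / ((0.0117)·(0.490)) = 1.62
Qₚ = 1.62 > Kₚ = 0.226, so the reverse reaction proceeds.

in the reverse direction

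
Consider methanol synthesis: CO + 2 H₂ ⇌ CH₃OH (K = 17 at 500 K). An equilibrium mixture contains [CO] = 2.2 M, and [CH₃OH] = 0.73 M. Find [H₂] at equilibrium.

At equilibrium, K = [CH₃OH] / ([CO]·[H₂]²) = 17.
(0.73) / ((2.2)·([H₂])²) = 17
[H₂]² = 0.0195 ⇒ [H₂] = 0.14 M

[H₂] = 0.14 M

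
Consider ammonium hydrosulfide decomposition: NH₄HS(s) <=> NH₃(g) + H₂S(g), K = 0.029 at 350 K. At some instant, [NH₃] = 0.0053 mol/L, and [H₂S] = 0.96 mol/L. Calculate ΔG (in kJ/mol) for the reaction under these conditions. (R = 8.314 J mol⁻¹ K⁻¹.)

ΔG = -5.06 kJ/mol

(NH₄HS is a pure solid — omitted from Q.)
Q = [NH₃]·[H₂S] = (0.0053)·(0.96) = 0.00509
ΔG = RT ln(Q/K) = (8.314 J mol⁻¹ K⁻¹)(350 K) × ln(0.00509/0.029)
   = (2.910 kJ/mol)(-1.740) = -5.06 kJ/mol
ΔG < 0, so the forward reaction is spontaneous (proceeds forward).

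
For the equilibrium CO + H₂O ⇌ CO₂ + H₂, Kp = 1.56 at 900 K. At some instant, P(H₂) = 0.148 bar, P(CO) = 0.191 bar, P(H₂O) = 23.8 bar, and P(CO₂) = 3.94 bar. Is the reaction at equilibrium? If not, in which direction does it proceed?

to the right

Qp = P(CO₂)·P(H₂) / (P(CO)·P(H₂O)) = (3.94)·(0.148) / ((0.191)·(23.8)) = 0.128
Qp = 0.128 < Kp = 1.56, so the forward reaction proceeds.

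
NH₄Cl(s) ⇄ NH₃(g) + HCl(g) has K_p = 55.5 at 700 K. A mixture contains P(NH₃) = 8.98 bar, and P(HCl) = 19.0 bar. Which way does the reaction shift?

in the reverse direction

(NH₄Cl is a pure solid — omitted from Q_p.)
Q_p = P(NH₃)·P(HCl) = (8.98)·(19.0) = 171
Q_p = 171 > K_p = 55.5, so the reverse reaction proceeds.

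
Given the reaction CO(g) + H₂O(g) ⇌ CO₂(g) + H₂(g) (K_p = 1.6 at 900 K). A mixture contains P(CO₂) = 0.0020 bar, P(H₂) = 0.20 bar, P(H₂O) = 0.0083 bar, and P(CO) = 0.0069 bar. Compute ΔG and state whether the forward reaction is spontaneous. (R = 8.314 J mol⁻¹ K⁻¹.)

Q_p = P(CO₂)·P(H₂) / (P(CO)·P(H₂O)) = (0.0020)·(0.20) / ((0.0069)·(0.0083)) = 6.98
ΔG = RT ln(Q_p/K_p) = (8.314 J mol⁻¹ K⁻¹)(900 K) × ln(6.98/1.6)
   = (7.483 kJ/mol)(1.473) = 11.0 kJ/mol
ΔG > 0, so the forward reaction is non-spontaneous (proceeds in reverse).

ΔG = 11.0 kJ/mol; the forward reaction is non-spontaneous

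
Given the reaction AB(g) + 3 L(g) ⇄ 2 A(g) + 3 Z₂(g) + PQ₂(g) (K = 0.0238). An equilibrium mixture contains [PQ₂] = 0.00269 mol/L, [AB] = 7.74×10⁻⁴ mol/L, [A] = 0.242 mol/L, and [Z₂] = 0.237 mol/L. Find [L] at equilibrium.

[L] = 0.485 mol/L

At equilibrium, K = [A]²·[Z₂]³·[PQ₂] / ([AB]·[L]³) = 0.0238.
(0.242)²·(0.237)³·(0.00269) / ((7.74×10⁻⁴)·([L])³) = 0.0238
[L]³ = 0.114 ⇒ [L] = 0.485 mol/L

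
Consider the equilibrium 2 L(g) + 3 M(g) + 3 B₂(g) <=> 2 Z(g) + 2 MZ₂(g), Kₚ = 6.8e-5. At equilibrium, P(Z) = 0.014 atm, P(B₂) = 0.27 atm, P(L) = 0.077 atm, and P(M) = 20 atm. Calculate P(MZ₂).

At equilibrium, Kₚ = P(Z)²·P(MZ₂)² / (P(L)²·P(M)³·P(B₂)³) = 6.8e-5.
(0.014)²·(P(MZ₂))² / ((0.077)²·(20)³·(0.27)³) = 6.8e-5
P(MZ₂)² = 0.324 ⇒ P(MZ₂) = 0.57 atm

P(MZ₂) = 0.57 atm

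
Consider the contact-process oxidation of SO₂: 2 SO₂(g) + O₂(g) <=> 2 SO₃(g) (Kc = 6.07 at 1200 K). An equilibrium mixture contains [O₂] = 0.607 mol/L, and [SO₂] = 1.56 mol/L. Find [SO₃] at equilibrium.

At equilibrium, Kc = [SO₃]² / ([SO₂]²·[O₂]) = 6.07.
([SO₃])² / ((1.56)²·(0.607)) = 6.07
[SO₃]² = 8.97 ⇒ [SO₃] = 2.99 mol/L

[SO₃] = 2.99 mol/L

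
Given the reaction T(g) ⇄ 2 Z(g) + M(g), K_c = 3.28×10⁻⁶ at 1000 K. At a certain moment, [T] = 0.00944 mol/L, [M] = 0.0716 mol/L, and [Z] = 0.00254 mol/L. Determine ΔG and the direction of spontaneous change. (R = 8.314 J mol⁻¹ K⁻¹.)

Q_c = [Z]²·[M] / [T] = (0.00254)²·(0.0716) / (0.00944) = 4.89×10⁻⁵
ΔG = RT ln(Q_c/K_c) = (8.314 J mol⁻¹ K⁻¹)(1000 K) × ln(4.89×10⁻⁵/3.28×10⁻⁶)
   = (8.314 kJ/mol)(2.702) = 22.5 kJ/mol
ΔG > 0, so the forward reaction is non-spontaneous (proceeds in reverse).

ΔG = 22.5 kJ/mol; the forward reaction is non-spontaneous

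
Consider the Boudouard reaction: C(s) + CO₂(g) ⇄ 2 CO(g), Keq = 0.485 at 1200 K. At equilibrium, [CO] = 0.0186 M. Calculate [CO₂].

[CO₂] = 7.13×10⁻⁴ M

(C is a pure solid — omitted from Keq.)
At equilibrium, Keq = [CO]² / [CO₂] = 0.485.
(0.0186)² / ([CO₂]) = 0.485
[CO₂] = 7.13×10⁻⁴ M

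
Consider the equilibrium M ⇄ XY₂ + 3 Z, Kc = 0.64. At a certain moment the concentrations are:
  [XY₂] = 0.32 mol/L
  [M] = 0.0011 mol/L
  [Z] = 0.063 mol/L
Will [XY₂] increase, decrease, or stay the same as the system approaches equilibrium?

increase

Qc = [XY₂]·[Z]³ / [M] = (0.32)·(0.063)³ / (0.0011) = 0.073
Qc = 0.073 < Kc = 0.64: net forward reaction.
XY₂ is a product, so it increases.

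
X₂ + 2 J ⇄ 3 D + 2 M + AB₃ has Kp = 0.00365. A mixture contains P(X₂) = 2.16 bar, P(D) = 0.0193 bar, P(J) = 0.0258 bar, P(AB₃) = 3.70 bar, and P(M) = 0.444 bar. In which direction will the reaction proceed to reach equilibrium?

at equilibrium

Qp = P(D)³·P(M)²·P(AB₃) / (P(X₂)·P(J)²) = (0.0193)³·(0.444)²·(3.70) / ((2.16)·(0.0258)²) = 0.00365
Qp = 0.00365 = Kp, so the system is already at equilibrium.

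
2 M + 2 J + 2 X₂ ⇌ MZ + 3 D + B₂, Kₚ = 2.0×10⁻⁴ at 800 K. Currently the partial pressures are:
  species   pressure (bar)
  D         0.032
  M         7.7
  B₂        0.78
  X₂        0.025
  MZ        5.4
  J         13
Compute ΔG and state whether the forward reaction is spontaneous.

Qₚ = P(MZ)·P(D)³·P(B₂) / (P(M)²·P(J)²·P(X₂)²) = (5.4)·(0.032)³·(0.78) / ((7.7)²·(13)²·(0.025)²) = 2.20×10⁻⁵
ΔG = RT ln(Qₚ/Kₚ) = (8.314 J mol⁻¹ K⁻¹)(800 K) × ln(2.20×10⁻⁵/2.0×10⁻⁴)
   = (6.651 kJ/mol)(-2.207) = -14.7 kJ/mol
ΔG < 0, so the forward reaction is spontaneous (proceeds forward).

ΔG = -14.7 kJ/mol; the forward reaction is spontaneous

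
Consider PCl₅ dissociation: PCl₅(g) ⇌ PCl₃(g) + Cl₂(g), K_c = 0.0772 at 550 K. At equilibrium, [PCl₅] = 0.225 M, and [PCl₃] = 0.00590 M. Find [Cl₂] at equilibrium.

[Cl₂] = 2.94 M

At equilibrium, K_c = [PCl₃]·[Cl₂] / [PCl₅] = 0.0772.
(0.00590)·([Cl₂]) / (0.225) = 0.0772
[Cl₂] = 2.94 M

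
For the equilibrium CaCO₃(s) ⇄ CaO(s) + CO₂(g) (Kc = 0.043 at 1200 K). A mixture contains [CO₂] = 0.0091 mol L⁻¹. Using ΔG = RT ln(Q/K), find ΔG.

(CaCO₃, CaO are pure solids — omitted from Qc.)
Qc = [CO₂] = 0.00910
ΔG = RT ln(Qc/Kc) = (8.314 J mol⁻¹ K⁻¹)(1200 K) × ln(0.00910/0.043)
   = (9.977 kJ/mol)(-1.553) = -15.5 kJ/mol
ΔG < 0, so the forward reaction is spontaneous (proceeds forward).

ΔG = -15.5 kJ/mol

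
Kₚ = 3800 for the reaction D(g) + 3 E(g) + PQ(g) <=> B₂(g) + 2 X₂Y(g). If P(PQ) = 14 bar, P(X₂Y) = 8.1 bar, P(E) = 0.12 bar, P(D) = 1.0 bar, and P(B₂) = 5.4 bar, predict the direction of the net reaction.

toward reactants

Qₚ = P(B₂)·P(X₂Y)² / (P(D)·P(E)³·P(PQ)) = (5.4)·(8.1)² / ((1.0)·(0.12)³·(14)) = 15000
Qₚ = 15000 > Kₚ = 3800, so the reverse reaction proceeds.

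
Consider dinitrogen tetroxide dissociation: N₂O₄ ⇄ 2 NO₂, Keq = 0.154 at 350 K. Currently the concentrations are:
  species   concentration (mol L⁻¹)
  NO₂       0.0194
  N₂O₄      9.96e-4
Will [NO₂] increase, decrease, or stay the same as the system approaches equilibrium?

Q = [NO₂]² / [N₂O₄] = (0.0194)² / (9.96e-4) = 0.378
Q = 0.378 > Keq = 0.154: net reverse reaction.
NO₂ is a product, so it decreases.

decrease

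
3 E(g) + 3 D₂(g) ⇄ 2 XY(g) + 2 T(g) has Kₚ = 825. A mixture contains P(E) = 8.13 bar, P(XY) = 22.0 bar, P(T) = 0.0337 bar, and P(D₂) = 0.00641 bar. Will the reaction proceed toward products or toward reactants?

Qₚ = P(XY)²·P(T)² / (P(E)³·P(D₂)³) = (22.0)²·(0.0337)² / ((8.13)³·(0.00641)³) = 3880
Qₚ = 3880 > Kₚ = 825, so the reverse reaction proceeds.

in the reverse direction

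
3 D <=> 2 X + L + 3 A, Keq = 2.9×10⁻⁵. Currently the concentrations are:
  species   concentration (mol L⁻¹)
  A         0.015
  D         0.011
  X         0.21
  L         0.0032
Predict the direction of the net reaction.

Q = [X]²·[L]·[A]³ / [D]³ = (0.21)²·(0.0032)·(0.015)³ / (0.011)³ = 3.6×10⁻⁴
Q = 3.6×10⁻⁴ > Keq = 2.9×10⁻⁵, so the reverse reaction proceeds.

toward reactants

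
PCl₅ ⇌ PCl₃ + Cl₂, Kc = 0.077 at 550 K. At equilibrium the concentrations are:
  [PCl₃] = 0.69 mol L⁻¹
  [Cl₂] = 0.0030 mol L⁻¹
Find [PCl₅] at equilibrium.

At equilibrium, Kc = [PCl₃]·[Cl₂] / [PCl₅] = 0.077.
(0.69)·(0.0030) / ([PCl₅]) = 0.077
[PCl₅] = 0.0269 = 0.027 mol L⁻¹

[PCl₅] = 0.027 mol L⁻¹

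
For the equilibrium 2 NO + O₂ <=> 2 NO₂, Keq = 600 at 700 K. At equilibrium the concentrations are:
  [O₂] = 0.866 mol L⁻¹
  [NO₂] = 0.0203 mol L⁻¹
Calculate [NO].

[NO] = 8.91×10⁻⁴ mol L⁻¹

At equilibrium, Keq = [NO₂]² / ([NO]²·[O₂]) = 600.
(0.0203)² / (([NO])²·(0.866)) = 600
[NO]² = 7.93×10⁻⁷ ⇒ [NO] = 8.91×10⁻⁴ mol L⁻¹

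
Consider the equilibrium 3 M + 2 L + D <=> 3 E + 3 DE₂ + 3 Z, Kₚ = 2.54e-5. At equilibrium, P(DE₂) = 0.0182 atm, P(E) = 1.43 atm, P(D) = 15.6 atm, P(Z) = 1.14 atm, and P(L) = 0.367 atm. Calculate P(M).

P(M) = 0.788 atm

At equilibrium, Kₚ = P(E)³·P(DE₂)³·P(Z)³ / (P(M)³·P(L)²·P(D)) = 2.54e-5.
(1.43)³·(0.0182)³·(1.14)³ / ((P(M))³·(0.367)²·(15.6)) = 2.54e-5
P(M)³ = 0.489 ⇒ P(M) = 0.788 atm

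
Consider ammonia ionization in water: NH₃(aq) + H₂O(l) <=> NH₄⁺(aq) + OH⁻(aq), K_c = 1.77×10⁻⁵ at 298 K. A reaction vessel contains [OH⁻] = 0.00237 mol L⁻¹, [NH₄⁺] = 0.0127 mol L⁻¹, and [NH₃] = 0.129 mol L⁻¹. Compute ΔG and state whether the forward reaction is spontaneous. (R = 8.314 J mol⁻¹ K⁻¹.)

ΔG = 6.39 kJ/mol; the forward reaction is non-spontaneous

(H₂O is a pure liquid — omitted from Q_c.)
Q_c = [NH₄⁺]·[OH⁻] / [NH₃] = (0.0127)·(0.00237) / (0.129) = 2.33×10⁻⁴
ΔG = RT ln(Q_c/K_c) = (8.314 J mol⁻¹ K⁻¹)(298 K) × ln(2.33×10⁻⁴/1.77×10⁻⁵)
   = (2.478 kJ/mol)(2.577) = 6.39 kJ/mol
ΔG > 0, so the forward reaction is non-spontaneous (proceeds in reverse).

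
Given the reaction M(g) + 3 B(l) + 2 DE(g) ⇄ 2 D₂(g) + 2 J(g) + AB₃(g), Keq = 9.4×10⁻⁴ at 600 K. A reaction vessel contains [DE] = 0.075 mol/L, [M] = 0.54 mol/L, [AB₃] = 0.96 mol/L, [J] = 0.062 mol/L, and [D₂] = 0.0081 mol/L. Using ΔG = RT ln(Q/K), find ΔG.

(B is a pure liquid — omitted from Q.)
Q = [D₂]²·[J]²·[AB₃] / ([M]·[DE]²) = (0.0081)²·(0.062)²·(0.96) / ((0.54)·(0.075)²) = 7.97×10⁻⁵
ΔG = RT ln(Q/Keq) = (8.314 J mol⁻¹ K⁻¹)(600 K) × ln(7.97×10⁻⁵/9.4×10⁻⁴)
   = (4.988 kJ/mol)(-2.468) = -12.3 kJ/mol
ΔG < 0, so the forward reaction is spontaneous (proceeds forward).

ΔG = -12.3 kJ/mol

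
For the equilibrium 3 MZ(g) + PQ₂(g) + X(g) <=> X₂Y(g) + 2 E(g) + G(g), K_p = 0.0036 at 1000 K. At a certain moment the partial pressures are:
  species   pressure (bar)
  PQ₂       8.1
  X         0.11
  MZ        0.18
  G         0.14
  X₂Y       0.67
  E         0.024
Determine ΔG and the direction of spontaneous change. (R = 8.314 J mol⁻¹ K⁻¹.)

Q_p = P(X₂Y)·P(E)²·P(G) / (P(MZ)³·P(PQ₂)·P(X)) = (0.67)·(0.024)²·(0.14) / ((0.18)³·(8.1)·(0.11)) = 0.0104
ΔG = RT ln(Q_p/K_p) = (8.314 J mol⁻¹ K⁻¹)(1000 K) × ln(0.0104/0.0036)
   = (8.314 kJ/mol)(1.061) = 8.82 kJ/mol
ΔG > 0, so the forward reaction is non-spontaneous (proceeds in reverse).

ΔG = 8.82 kJ/mol; the forward reaction is non-spontaneous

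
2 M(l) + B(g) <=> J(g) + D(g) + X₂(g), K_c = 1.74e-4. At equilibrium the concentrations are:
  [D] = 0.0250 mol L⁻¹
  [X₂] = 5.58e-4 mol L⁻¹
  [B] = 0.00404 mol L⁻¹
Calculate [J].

(M is a pure liquid — omitted from K_c.)
At equilibrium, K_c = [J]·[D]·[X₂] / [B] = 1.74e-4.
([J])·(0.0250)·(5.58e-4) / (0.00404) = 1.74e-4
[J] = 0.0504 mol L⁻¹

[J] = 0.0504 mol L⁻¹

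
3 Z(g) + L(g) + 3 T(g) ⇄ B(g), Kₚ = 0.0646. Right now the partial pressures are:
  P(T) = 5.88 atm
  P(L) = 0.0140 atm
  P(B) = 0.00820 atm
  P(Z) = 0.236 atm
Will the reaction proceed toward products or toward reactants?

reverse (toward reactants)

Qₚ = P(B) / (P(Z)³·P(L)·P(T)³) = (0.00820) / ((0.236)³·(0.0140)·(5.88)³) = 0.219
Qₚ = 0.219 > Kₚ = 0.0646, so the reverse reaction proceeds.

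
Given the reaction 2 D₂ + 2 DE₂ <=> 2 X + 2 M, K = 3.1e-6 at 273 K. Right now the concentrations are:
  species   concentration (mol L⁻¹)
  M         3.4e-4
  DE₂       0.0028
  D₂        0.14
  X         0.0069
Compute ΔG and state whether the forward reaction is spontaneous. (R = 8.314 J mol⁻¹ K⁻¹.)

Q = [X]²·[M]² / ([D₂]²·[DE₂]²) = (0.0069)²·(3.4e-4)² / ((0.14)²·(0.0028)²) = 3.58e-5
ΔG = RT ln(Q/K) = (8.314 J mol⁻¹ K⁻¹)(273 K) × ln(3.58e-5/3.1e-6)
   = (2.270 kJ/mol)(2.447) = 5.55 kJ/mol
ΔG > 0, so the forward reaction is non-spontaneous (proceeds in reverse).

ΔG = 5.55 kJ/mol; the forward reaction is non-spontaneous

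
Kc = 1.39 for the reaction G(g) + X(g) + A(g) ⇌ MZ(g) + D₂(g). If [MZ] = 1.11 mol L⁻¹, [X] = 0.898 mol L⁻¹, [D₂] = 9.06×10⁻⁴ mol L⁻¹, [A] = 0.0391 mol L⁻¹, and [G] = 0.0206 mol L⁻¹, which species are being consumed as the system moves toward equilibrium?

none (at equilibrium)

Qc = [MZ]·[D₂] / ([G]·[X]·[A]) = (1.11)·(9.06×10⁻⁴) / ((0.0206)·(0.898)·(0.0391)) = 1.39
Qc = 1.39 = Kc; the system is at equilibrium.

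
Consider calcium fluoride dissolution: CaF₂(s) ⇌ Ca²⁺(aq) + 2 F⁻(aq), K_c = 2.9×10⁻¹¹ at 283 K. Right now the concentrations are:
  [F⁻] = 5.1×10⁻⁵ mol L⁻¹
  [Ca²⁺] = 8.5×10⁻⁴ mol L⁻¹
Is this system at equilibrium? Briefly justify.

(CaF₂ is a pure solid — omitted from Q_c.)
Q_c = [Ca²⁺]·[F⁻]² = (8.5×10⁻⁴)·(5.1×10⁻⁵)² = 2.2×10⁻¹²
Q_c = 2.2×10⁻¹² < K_c = 2.9×10⁻¹¹: net forward reaction.

no; Q < K, reaction proceeds forward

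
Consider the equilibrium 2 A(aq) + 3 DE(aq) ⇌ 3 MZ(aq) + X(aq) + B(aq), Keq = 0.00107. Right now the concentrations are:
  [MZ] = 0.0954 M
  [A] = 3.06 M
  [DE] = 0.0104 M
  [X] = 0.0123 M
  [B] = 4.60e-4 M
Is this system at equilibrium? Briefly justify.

Q = [MZ]³·[X]·[B] / ([A]²·[DE]³) = (0.0954)³·(0.0123)·(4.60e-4) / ((3.06)²·(0.0104)³) = 4.66e-4
Q = 4.66e-4 < Keq = 0.00107: net forward reaction.

no; Q < K, reaction proceeds forward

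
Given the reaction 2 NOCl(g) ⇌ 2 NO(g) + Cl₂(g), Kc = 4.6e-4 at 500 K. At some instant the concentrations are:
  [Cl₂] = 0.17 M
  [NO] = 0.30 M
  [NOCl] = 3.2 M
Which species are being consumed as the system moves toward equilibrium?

Qc = [NO]²·[Cl₂] / [NOCl]² = (0.30)²·(0.17) / (3.2)² = 0.0015
Qc = 0.0015 > Kc = 4.6e-4: net reverse reaction.

NO, Cl₂ (products)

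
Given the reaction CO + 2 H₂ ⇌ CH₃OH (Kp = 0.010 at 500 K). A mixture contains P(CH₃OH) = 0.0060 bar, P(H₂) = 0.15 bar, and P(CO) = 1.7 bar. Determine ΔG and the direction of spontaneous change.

Qp = P(CH₃OH) / (P(CO)·P(H₂)²) = (0.0060) / ((1.7)·(0.15)²) = 0.157
ΔG = RT ln(Qp/Kp) = (8.314 J mol⁻¹ K⁻¹)(500 K) × ln(0.157/0.010)
   = (4.157 kJ/mol)(2.754) = 11.4 kJ/mol
ΔG > 0, so the forward reaction is non-spontaneous (proceeds in reverse).

ΔG = 11.4 kJ/mol; the forward reaction is non-spontaneous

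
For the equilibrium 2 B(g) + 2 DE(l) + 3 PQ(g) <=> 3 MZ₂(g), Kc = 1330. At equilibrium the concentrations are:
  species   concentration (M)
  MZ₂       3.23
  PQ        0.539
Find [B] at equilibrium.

(DE is a pure liquid — omitted from Kc.)
At equilibrium, Kc = [MZ₂]³ / ([B]²·[PQ]³) = 1330.
(3.23)³ / (([B])²·(0.539)³) = 1330
[B]² = 0.162 ⇒ [B] = 0.402 M

[B] = 0.402 M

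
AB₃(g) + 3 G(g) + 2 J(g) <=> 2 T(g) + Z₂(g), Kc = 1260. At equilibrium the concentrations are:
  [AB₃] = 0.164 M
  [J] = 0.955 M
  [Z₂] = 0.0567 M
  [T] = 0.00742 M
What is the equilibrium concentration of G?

At equilibrium, Kc = [T]²·[Z₂] / ([AB₃]·[G]³·[J]²) = 1260.
(0.00742)²·(0.0567) / ((0.164)·([G])³·(0.955)²) = 1260
[G]³ = 1.66×10⁻⁸ ⇒ [G] = 0.00255 M

[G] = 0.00255 M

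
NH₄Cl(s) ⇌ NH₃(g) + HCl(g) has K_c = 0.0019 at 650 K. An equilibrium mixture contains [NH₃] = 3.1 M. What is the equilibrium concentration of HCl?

[HCl] = 6.1×10⁻⁴ M

(NH₄Cl is a pure solid — omitted from K_c.)
At equilibrium, K_c = [NH₃]·[HCl] = 0.0019.
(3.1)·([HCl]) = 0.0019
[HCl] = 6.13×10⁻⁴ = 6.1×10⁻⁴ M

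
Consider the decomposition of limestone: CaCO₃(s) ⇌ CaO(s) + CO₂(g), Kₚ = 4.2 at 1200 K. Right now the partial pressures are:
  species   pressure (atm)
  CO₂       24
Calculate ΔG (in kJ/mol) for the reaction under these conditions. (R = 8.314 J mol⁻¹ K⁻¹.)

ΔG = 17.4 kJ/mol

(CaCO₃, CaO are pure solids — omitted from Qₚ.)
Qₚ = P(CO₂) = 24.0
ΔG = RT ln(Qₚ/Kₚ) = (8.314 J mol⁻¹ K⁻¹)(1200 K) × ln(24.0/4.2)
   = (9.977 kJ/mol)(1.743) = 17.4 kJ/mol
ΔG > 0, so the forward reaction is non-spontaneous (proceeds in reverse).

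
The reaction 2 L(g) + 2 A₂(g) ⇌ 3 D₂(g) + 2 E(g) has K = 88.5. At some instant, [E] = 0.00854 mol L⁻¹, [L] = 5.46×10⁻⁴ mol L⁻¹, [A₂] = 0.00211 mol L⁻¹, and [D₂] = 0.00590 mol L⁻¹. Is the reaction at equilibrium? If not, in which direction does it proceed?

Q = [D₂]³·[E]² / ([L]²·[A₂]²) = (0.00590)³·(0.00854)² / ((5.46×10⁻⁴)²·(0.00211)²) = 11.3
Q = 11.3 < K = 88.5, so the forward reaction proceeds.

toward products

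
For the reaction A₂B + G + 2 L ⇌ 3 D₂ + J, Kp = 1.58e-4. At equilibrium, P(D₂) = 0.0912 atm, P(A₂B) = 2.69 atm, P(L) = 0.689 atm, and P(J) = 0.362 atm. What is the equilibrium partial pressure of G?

At equilibrium, Kp = P(D₂)³·P(J) / (P(A₂B)·P(G)·P(L)²) = 1.58e-4.
(0.0912)³·(0.362) / ((2.69)·(P(G))·(0.689)²) = 1.58e-4
P(G) = 1.36 atm

P(G) = 1.36 atm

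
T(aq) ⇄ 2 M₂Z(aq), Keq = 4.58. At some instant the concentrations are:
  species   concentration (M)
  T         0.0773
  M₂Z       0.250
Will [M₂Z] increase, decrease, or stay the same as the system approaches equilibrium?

Q = [M₂Z]² / [T] = (0.250)² / (0.0773) = 0.809
Q = 0.809 < Keq = 4.58: net forward reaction.
M₂Z is a product, so it increases.

increase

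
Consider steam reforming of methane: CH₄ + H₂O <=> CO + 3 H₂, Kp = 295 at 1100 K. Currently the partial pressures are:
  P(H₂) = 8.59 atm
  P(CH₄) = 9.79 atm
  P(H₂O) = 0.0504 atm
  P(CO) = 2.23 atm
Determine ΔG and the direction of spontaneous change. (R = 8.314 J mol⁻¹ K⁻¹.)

Qp = P(CO)·P(H₂)³ / (P(CH₄)·P(H₂O)) = (2.23)·(8.59)³ / ((9.79)·(0.0504)) = 2860
ΔG = RT ln(Qp/Kp) = (8.314 J mol⁻¹ K⁻¹)(1100 K) × ln(2860/295)
   = (9.145 kJ/mol)(2.272) = 20.8 kJ/mol
ΔG > 0, so the forward reaction is non-spontaneous (proceeds in reverse).

ΔG = 20.8 kJ/mol; the forward reaction is non-spontaneous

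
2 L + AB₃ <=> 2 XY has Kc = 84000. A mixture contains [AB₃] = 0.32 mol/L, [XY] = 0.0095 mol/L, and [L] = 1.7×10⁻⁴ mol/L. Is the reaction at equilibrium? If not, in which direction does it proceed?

Qc = [XY]² / ([L]²·[AB₃]) = (0.0095)² / ((1.7×10⁻⁴)²·(0.32)) = 9800
Qc = 9800 < Kc = 84000, so the forward reaction proceeds.

to the right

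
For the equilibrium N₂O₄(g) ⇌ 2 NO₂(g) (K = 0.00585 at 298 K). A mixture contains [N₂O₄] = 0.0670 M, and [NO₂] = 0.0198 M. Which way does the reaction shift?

at equilibrium

Q = [NO₂]² / [N₂O₄] = (0.0198)² / (0.0670) = 0.00585
Q = 0.00585 = K, so the system is already at equilibrium.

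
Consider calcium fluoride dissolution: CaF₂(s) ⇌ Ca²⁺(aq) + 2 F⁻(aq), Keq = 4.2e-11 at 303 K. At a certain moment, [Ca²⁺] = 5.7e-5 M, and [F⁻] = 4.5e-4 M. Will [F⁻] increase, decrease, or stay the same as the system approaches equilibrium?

(CaF₂ is a pure solid — omitted from Q.)
Q = [Ca²⁺]·[F⁻]² = (5.7e-5)·(4.5e-4)² = 1.2e-11
Q = 1.2e-11 < Keq = 4.2e-11: net forward reaction.
F⁻ is a product, so it increases.

increase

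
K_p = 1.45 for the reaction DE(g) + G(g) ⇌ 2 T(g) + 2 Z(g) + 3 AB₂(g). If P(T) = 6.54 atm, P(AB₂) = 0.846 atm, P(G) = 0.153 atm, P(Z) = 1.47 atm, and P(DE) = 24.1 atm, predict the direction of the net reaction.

to the left

Q_p = P(T)²·P(Z)²·P(AB₂)³ / (P(DE)·P(G)) = (6.54)²·(1.47)²·(0.846)³ / ((24.1)·(0.153)) = 15.2
Q_p = 15.2 > K_p = 1.45, so the reverse reaction proceeds.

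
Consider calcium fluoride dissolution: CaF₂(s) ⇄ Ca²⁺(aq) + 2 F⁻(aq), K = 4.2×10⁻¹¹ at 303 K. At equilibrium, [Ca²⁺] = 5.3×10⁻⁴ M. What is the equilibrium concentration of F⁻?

[F⁻] = 2.8×10⁻⁴ M

(CaF₂ is a pure solid — omitted from K.)
At equilibrium, K = [Ca²⁺]·[F⁻]² = 4.2×10⁻¹¹.
(5.3×10⁻⁴)·([F⁻])² = 4.2×10⁻¹¹
[F⁻]² = 7.92×10⁻⁸ ⇒ [F⁻] = 2.8×10⁻⁴ M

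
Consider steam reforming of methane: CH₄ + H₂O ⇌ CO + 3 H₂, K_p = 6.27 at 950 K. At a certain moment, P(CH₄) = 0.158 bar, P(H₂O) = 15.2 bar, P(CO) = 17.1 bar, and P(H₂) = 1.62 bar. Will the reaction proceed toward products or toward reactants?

Q_p = P(CO)·P(H₂)³ / (P(CH₄)·P(H₂O)) = (17.1)·(1.62)³ / ((0.158)·(15.2)) = 30.3
Q_p = 30.3 > K_p = 6.27, so the reverse reaction proceeds.

reverse (toward reactants)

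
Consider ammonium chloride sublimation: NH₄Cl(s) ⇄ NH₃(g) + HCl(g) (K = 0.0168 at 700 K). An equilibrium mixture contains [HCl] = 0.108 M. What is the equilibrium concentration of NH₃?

(NH₄Cl is a pure solid — omitted from K.)
At equilibrium, K = [NH₃]·[HCl] = 0.0168.
([NH₃])·(0.108) = 0.0168
[NH₃] = 0.156 M

[NH₃] = 0.156 M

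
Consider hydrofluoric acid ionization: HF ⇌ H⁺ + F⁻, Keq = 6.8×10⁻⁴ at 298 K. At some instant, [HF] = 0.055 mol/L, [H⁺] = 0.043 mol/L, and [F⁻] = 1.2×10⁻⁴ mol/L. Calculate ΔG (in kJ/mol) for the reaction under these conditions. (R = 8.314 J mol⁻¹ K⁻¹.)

Q = [H⁺]·[F⁻] / [HF] = (0.043)·(1.2×10⁻⁴) / (0.055) = 9.38×10⁻⁵
ΔG = RT ln(Q/Keq) = (8.314 J mol⁻¹ K⁻¹)(298 K) × ln(9.38×10⁻⁵/6.8×10⁻⁴)
   = (2.478 kJ/mol)(-1.981) = -4.91 kJ/mol
ΔG < 0, so the forward reaction is spontaneous (proceeds forward).

ΔG = -4.91 kJ/mol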